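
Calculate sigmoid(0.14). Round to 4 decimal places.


sigmoid(z) = 1 / (1 + exp(-z))
exp(-(0.14)) = exp(-0.14) = 0.8694
1 + 0.8694 = 1.8694
1 / 1.8694 = 0.5349

0.5349


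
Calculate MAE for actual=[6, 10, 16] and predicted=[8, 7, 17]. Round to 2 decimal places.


Absolute errors: [2, 3, 1]
Sum of absolute errors = 6
MAE = 6 / 3 = 2.00

2.00


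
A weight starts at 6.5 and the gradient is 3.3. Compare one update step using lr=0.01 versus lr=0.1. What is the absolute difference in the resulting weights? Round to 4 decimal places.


With lr=0.01: w_new = 6.5 - 0.01 * 3.3 = 6.467
With lr=0.1: w_new = 6.5 - 0.1 * 3.3 = 6.17
Absolute difference = |6.467 - 6.17|
= 0.2970

0.2970


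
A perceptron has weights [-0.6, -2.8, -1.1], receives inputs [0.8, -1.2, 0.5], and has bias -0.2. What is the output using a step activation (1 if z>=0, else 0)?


z = w . x + b
= -0.6*0.8 + -2.8*-1.2 + -1.1*0.5 + -0.2
= -0.48 + 3.36 + -0.55 + -0.2
= 2.33 + -0.2
= 2.13
Since z = 2.13 >= 0, output = 1

1


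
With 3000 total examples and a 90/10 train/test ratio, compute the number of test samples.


Train samples = 3000 * 90% = 2700
Test samples = 3000 - 2700
= 300

300


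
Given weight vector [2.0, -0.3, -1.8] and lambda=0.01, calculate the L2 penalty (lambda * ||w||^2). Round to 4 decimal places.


Squaring each weight:
2.0^2 = 4.0
(-0.3)^2 = 0.09
(-1.8)^2 = 3.24
Sum of squares = 7.33
Penalty = 0.01 * 7.33 = 0.0733

0.0733


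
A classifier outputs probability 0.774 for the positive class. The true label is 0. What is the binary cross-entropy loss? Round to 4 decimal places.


For y=0: Loss = -log(1-p)
= -log(1 - 0.774)
= -log(0.226)
= -(-1.4872)
= 1.4872

1.4872


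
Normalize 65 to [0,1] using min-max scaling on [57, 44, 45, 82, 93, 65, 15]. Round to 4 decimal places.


Min = 15, Max = 93
Range = 93 - 15 = 78
Scaled = (x - min) / (max - min)
= (65 - 15) / 78
= 50 / 78
= 0.6410

0.6410


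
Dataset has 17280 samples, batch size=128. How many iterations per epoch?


Iterations per epoch = dataset_size / batch_size
= 17280 / 128
= 135

135


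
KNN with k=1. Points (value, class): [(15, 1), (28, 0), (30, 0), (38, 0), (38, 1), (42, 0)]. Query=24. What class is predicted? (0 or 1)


Distances from query 24:
Point 28 (class 0): distance = 4
K=1 nearest neighbors: classes = [0]
Votes for class 1: 0 / 1
Majority vote => class 0

0


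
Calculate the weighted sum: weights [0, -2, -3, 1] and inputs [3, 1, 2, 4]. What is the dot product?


Element-wise products:
0 * 3 = 0
-2 * 1 = -2
-3 * 2 = -6
1 * 4 = 4
Sum = 0 + -2 + -6 + 4
= -4

-4


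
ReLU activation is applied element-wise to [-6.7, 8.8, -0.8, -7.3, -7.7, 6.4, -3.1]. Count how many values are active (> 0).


ReLU(x) = max(0, x) for each element:
ReLU(-6.7) = 0
ReLU(8.8) = 8.8
ReLU(-0.8) = 0
ReLU(-7.3) = 0
ReLU(-7.7) = 0
ReLU(6.4) = 6.4
ReLU(-3.1) = 0
Active neurons (>0): 2

2


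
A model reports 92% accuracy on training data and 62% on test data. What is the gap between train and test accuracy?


Gap = train_accuracy - test_accuracy
= 92 - 62
= 30%
This large gap strongly indicates overfitting.

30


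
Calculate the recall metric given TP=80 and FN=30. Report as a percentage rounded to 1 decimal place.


Recall = TP / (TP + FN) * 100
= 80 / (80 + 30)
= 80 / 110
= 0.7273
= 72.7%

72.7


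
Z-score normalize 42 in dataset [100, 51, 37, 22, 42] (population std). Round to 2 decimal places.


Mean = (100 + 51 + 37 + 22 + 42) / 5 = 50.4
Variance = sum((x_i - mean)^2) / n = 703.44
Std = sqrt(703.44) = 26.5224
Z = (x - mean) / std
= (42 - 50.4) / 26.5224
= -8.4 / 26.5224
= -0.32

-0.32


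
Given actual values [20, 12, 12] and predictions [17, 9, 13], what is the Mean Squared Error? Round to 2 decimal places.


Differences: [3, 3, -1]
Squared errors: [9, 9, 1]
Sum of squared errors = 19
MSE = 19 / 3 = 6.33

6.33


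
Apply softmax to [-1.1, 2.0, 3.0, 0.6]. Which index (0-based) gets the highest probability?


Softmax is a monotonic transformation, so it preserves the argmax.
We need to find the index of the maximum logit.
Index 0: -1.1
Index 1: 2.0
Index 2: 3.0
Index 3: 0.6
Maximum logit = 3.0 at index 2

2


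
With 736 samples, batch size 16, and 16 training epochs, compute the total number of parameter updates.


Iterations per epoch = 736 / 16 = 46
Total updates = iterations_per_epoch * epochs
= 46 * 16
= 736

736


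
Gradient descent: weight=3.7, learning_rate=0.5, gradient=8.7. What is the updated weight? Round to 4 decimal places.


w_new = w_old - lr * gradient
= 3.7 - 0.5 * 8.7
= 3.7 - (4.35)
= -0.6500

-0.6500


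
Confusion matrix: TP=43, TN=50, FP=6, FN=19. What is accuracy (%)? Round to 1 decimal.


Accuracy = (TP + TN) / (TP + TN + FP + FN) * 100
= (43 + 50) / (43 + 50 + 6 + 19)
= 93 / 118
= 0.7881
= 78.8%

78.8


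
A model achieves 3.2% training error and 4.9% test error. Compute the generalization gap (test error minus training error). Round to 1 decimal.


Generalization gap = test_error - train_error
= 4.9 - 3.2
= 1.7%
A small gap suggests good generalization.

1.7


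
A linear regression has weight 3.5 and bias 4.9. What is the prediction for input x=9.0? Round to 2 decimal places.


y = 3.5 * 9.0 + (4.9)
= 31.5 + (4.9)
= 36.40

36.40


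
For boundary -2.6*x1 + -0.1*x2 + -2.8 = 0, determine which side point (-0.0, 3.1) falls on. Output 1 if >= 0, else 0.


Compute -2.6 * -0.0 + -0.1 * 3.1 + -2.8
= 0.0 + -0.31 + -2.8
= -3.11
Since -3.11 < 0, the point is on the negative side.

0


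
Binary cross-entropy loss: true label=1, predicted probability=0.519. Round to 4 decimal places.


For y=1: Loss = -log(p)
= -log(0.519)
= -(-0.6559)
= 0.6559

0.6559


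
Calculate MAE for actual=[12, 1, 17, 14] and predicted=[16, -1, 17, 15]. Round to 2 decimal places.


Absolute errors: [4, 2, 0, 1]
Sum of absolute errors = 7
MAE = 7 / 4 = 1.75

1.75


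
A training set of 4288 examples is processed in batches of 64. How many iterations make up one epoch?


Iterations per epoch = dataset_size / batch_size
= 4288 / 64
= 67

67


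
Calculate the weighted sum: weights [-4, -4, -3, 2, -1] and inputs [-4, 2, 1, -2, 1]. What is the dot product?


Element-wise products:
-4 * -4 = 16
-4 * 2 = -8
-3 * 1 = -3
2 * -2 = -4
-1 * 1 = -1
Sum = 16 + -8 + -3 + -4 + -1
= 0

0


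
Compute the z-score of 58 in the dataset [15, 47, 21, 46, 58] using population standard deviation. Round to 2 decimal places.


Mean = (15 + 47 + 21 + 46 + 58) / 5 = 37.4
Variance = sum((x_i - mean)^2) / n = 272.24
Std = sqrt(272.24) = 16.4997
Z = (x - mean) / std
= (58 - 37.4) / 16.4997
= 20.6 / 16.4997
= 1.25

1.25


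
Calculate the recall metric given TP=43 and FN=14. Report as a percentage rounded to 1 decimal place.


Recall = TP / (TP + FN) * 100
= 43 / (43 + 14)
= 43 / 57
= 0.7544
= 75.4%

75.4


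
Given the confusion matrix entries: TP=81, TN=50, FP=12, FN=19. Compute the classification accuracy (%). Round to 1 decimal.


Accuracy = (TP + TN) / (TP + TN + FP + FN) * 100
= (81 + 50) / (81 + 50 + 12 + 19)
= 131 / 162
= 0.8086
= 80.9%

80.9


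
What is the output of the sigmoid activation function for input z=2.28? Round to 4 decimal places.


sigmoid(z) = 1 / (1 + exp(-z))
exp(-(2.28)) = exp(-2.28) = 0.1023
1 + 0.1023 = 1.1023
1 / 1.1023 = 0.9072

0.9072


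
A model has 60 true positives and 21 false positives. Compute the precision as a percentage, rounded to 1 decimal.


Precision = TP / (TP + FP) * 100
= 60 / (60 + 21)
= 60 / 81
= 0.7407
= 74.1%

74.1


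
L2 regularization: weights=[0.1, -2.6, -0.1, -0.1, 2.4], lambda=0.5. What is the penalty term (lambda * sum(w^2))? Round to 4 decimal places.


Squaring each weight:
0.1^2 = 0.01
(-2.6)^2 = 6.76
(-0.1)^2 = 0.01
(-0.1)^2 = 0.01
2.4^2 = 5.76
Sum of squares = 12.55
Penalty = 0.5 * 12.55 = 6.2750

6.2750


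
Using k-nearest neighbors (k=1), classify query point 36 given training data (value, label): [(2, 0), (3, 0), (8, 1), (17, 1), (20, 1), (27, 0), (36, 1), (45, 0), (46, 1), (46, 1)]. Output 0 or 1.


Distances from query 36:
Point 36 (class 1): distance = 0
K=1 nearest neighbors: classes = [1]
Votes for class 1: 1 / 1
Majority vote => class 1

1


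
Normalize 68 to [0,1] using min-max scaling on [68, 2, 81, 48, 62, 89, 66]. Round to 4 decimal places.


Min = 2, Max = 89
Range = 89 - 2 = 87
Scaled = (x - min) / (max - min)
= (68 - 2) / 87
= 66 / 87
= 0.7586

0.7586


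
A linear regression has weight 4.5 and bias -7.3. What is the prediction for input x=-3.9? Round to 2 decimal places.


y = 4.5 * -3.9 + (-7.3)
= -17.55 + (-7.3)
= -24.85

-24.85


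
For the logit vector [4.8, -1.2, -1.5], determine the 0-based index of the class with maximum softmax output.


Softmax is a monotonic transformation, so it preserves the argmax.
We need to find the index of the maximum logit.
Index 0: 4.8
Index 1: -1.2
Index 2: -1.5
Maximum logit = 4.8 at index 0

0


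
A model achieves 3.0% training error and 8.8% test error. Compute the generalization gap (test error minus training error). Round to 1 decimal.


Generalization gap = test_error - train_error
= 8.8 - 3.0
= 5.8%
A moderate gap.

5.8


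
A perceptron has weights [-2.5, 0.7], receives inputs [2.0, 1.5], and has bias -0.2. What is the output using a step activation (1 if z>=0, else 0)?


z = w . x + b
= -2.5*2.0 + 0.7*1.5 + -0.2
= -5.0 + 1.05 + -0.2
= -3.95 + -0.2
= -4.15
Since z = -4.15 < 0, output = 0

0


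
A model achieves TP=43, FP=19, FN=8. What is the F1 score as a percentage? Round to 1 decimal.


Precision = TP / (TP + FP) = 43 / 62 = 0.6935
Recall = TP / (TP + FN) = 43 / 51 = 0.8431
F1 = 2 * P * R / (P + R)
= 2 * 0.6935 * 0.8431 / (0.6935 + 0.8431)
= 1.1695 / 1.5367
= 0.7611
As percentage: 76.1%

76.1


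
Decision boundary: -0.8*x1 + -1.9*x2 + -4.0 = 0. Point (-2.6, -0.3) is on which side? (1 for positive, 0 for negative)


Compute -0.8 * -2.6 + -1.9 * -0.3 + -4.0
= 2.08 + 0.57 + -4.0
= -1.35
Since -1.35 < 0, the point is on the negative side.

0


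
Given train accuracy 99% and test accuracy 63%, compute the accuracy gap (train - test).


Gap = train_accuracy - test_accuracy
= 99 - 63
= 36%
This large gap strongly indicates overfitting.

36


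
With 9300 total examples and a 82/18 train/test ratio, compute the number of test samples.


Train samples = 9300 * 82% = 7626
Test samples = 9300 - 7626
= 1674

1674


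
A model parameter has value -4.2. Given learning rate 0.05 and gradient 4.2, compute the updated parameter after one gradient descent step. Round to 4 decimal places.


w_new = w_old - lr * gradient
= -4.2 - 0.05 * 4.2
= -4.2 - (0.21)
= -4.4100

-4.4100


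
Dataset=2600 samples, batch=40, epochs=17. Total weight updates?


Iterations per epoch = 2600 / 40 = 65
Total updates = iterations_per_epoch * epochs
= 65 * 17
= 1105

1105


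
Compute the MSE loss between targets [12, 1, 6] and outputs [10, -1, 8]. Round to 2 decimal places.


Differences: [2, 2, -2]
Squared errors: [4, 4, 4]
Sum of squared errors = 12
MSE = 12 / 3 = 4.00

4.00


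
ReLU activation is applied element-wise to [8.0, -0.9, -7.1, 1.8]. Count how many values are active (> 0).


ReLU(x) = max(0, x) for each element:
ReLU(8.0) = 8.0
ReLU(-0.9) = 0
ReLU(-7.1) = 0
ReLU(1.8) = 1.8
Active neurons (>0): 2

2


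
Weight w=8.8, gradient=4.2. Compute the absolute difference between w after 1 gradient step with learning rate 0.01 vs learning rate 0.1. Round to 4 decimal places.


With lr=0.01: w_new = 8.8 - 0.01 * 4.2 = 8.758
With lr=0.1: w_new = 8.8 - 0.1 * 4.2 = 8.38
Absolute difference = |8.758 - 8.38|
= 0.3780

0.3780


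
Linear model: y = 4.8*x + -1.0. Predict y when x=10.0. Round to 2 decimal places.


y = 4.8 * 10.0 + (-1.0)
= 48.0 + (-1.0)
= 47.00

47.00


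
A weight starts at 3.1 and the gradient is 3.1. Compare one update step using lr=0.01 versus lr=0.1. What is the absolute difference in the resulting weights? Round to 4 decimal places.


With lr=0.01: w_new = 3.1 - 0.01 * 3.1 = 3.069
With lr=0.1: w_new = 3.1 - 0.1 * 3.1 = 2.79
Absolute difference = |3.069 - 2.79|
= 0.2790

0.2790


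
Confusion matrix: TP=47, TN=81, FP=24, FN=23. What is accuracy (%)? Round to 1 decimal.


Accuracy = (TP + TN) / (TP + TN + FP + FN) * 100
= (47 + 81) / (47 + 81 + 24 + 23)
= 128 / 175
= 0.7314
= 73.1%

73.1


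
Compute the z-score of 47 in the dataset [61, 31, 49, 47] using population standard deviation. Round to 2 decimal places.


Mean = (61 + 31 + 49 + 47) / 4 = 47.0
Variance = sum((x_i - mean)^2) / n = 114.0
Std = sqrt(114.0) = 10.6771
Z = (x - mean) / std
= (47 - 47.0) / 10.6771
= 0.0 / 10.6771
= 0.00

0.00


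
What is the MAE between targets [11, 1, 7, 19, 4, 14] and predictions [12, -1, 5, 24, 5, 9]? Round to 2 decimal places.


Absolute errors: [1, 2, 2, 5, 1, 5]
Sum of absolute errors = 16
MAE = 16 / 6 = 2.67

2.67


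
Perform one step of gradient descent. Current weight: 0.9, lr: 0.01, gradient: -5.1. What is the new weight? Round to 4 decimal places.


w_new = w_old - lr * gradient
= 0.9 - 0.01 * -5.1
= 0.9 - (-0.051)
= 0.9510

0.9510


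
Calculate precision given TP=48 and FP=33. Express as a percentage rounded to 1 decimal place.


Precision = TP / (TP + FP) * 100
= 48 / (48 + 33)
= 48 / 81
= 0.5926
= 59.3%

59.3


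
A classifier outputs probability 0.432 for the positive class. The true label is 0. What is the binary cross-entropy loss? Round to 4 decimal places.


For y=0: Loss = -log(1-p)
= -log(1 - 0.432)
= -log(0.568)
= -(-0.5656)
= 0.5656

0.5656


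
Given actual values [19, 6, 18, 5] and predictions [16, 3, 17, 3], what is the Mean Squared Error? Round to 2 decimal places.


Differences: [3, 3, 1, 2]
Squared errors: [9, 9, 1, 4]
Sum of squared errors = 23
MSE = 23 / 4 = 5.75

5.75


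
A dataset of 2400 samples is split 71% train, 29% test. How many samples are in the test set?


Train samples = 2400 * 71% = 1704
Test samples = 2400 - 1704
= 696

696


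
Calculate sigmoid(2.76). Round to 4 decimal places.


sigmoid(z) = 1 / (1 + exp(-z))
exp(-(2.76)) = exp(-2.76) = 0.0633
1 + 0.0633 = 1.0633
1 / 1.0633 = 0.9405

0.9405


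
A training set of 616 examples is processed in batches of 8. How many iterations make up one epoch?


Iterations per epoch = dataset_size / batch_size
= 616 / 8
= 77

77


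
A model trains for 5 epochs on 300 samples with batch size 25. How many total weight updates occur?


Iterations per epoch = 300 / 25 = 12
Total updates = iterations_per_epoch * epochs
= 12 * 5
= 60

60


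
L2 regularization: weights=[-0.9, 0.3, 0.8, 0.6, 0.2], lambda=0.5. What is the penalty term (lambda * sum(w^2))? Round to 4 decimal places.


Squaring each weight:
(-0.9)^2 = 0.81
0.3^2 = 0.09
0.8^2 = 0.64
0.6^2 = 0.36
0.2^2 = 0.04
Sum of squares = 1.94
Penalty = 0.5 * 1.94 = 0.9700

0.9700


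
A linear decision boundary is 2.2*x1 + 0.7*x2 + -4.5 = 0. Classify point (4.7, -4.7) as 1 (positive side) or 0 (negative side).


Compute 2.2 * 4.7 + 0.7 * -4.7 + -4.5
= 10.34 + -3.29 + -4.5
= 2.55
Since 2.55 >= 0, the point is on the positive side.

1


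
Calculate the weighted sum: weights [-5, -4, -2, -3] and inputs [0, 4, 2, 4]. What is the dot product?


Element-wise products:
-5 * 0 = 0
-4 * 4 = -16
-2 * 2 = -4
-3 * 4 = -12
Sum = 0 + -16 + -4 + -12
= -32

-32


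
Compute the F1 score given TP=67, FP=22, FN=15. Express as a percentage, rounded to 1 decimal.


Precision = TP / (TP + FP) = 67 / 89 = 0.7528
Recall = TP / (TP + FN) = 67 / 82 = 0.8171
F1 = 2 * P * R / (P + R)
= 2 * 0.7528 * 0.8171 / (0.7528 + 0.8171)
= 1.2302 / 1.5699
= 0.7836
As percentage: 78.4%

78.4


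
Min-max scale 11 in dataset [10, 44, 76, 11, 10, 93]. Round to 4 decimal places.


Min = 10, Max = 93
Range = 93 - 10 = 83
Scaled = (x - min) / (max - min)
= (11 - 10) / 83
= 1 / 83
= 0.0120

0.0120


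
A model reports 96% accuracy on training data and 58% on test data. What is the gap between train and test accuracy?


Gap = train_accuracy - test_accuracy
= 96 - 58
= 38%
This large gap strongly indicates overfitting.

38


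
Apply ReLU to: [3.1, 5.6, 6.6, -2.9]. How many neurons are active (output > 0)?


ReLU(x) = max(0, x) for each element:
ReLU(3.1) = 3.1
ReLU(5.6) = 5.6
ReLU(6.6) = 6.6
ReLU(-2.9) = 0
Active neurons (>0): 3

3


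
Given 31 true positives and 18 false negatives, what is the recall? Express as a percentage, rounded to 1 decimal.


Recall = TP / (TP + FN) * 100
= 31 / (31 + 18)
= 31 / 49
= 0.6327
= 63.3%

63.3


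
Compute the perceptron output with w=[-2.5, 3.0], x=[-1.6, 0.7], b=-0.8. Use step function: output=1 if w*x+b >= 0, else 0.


z = w . x + b
= -2.5*-1.6 + 3.0*0.7 + -0.8
= 4.0 + 2.1 + -0.8
= 6.1 + -0.8
= 5.3
Since z = 5.3 >= 0, output = 1

1


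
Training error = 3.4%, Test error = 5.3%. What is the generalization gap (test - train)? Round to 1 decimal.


Generalization gap = test_error - train_error
= 5.3 - 3.4
= 1.9%
A small gap suggests good generalization.

1.9


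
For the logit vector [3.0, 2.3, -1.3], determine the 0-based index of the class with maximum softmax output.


Softmax is a monotonic transformation, so it preserves the argmax.
We need to find the index of the maximum logit.
Index 0: 3.0
Index 1: 2.3
Index 2: -1.3
Maximum logit = 3.0 at index 0

0


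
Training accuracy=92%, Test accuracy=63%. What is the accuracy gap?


Gap = train_accuracy - test_accuracy
= 92 - 63
= 29%
This large gap strongly indicates overfitting.

29


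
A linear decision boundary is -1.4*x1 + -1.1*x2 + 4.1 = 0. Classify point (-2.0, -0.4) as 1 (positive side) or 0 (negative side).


Compute -1.4 * -2.0 + -1.1 * -0.4 + 4.1
= 2.8 + 0.44 + 4.1
= 7.34
Since 7.34 >= 0, the point is on the positive side.

1


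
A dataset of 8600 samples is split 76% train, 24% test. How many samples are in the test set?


Train samples = 8600 * 76% = 6536
Test samples = 8600 - 6536
= 2064

2064


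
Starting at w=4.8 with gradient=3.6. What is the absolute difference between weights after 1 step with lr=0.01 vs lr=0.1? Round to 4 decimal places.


With lr=0.01: w_new = 4.8 - 0.01 * 3.6 = 4.764
With lr=0.1: w_new = 4.8 - 0.1 * 3.6 = 4.44
Absolute difference = |4.764 - 4.44|
= 0.3240

0.3240


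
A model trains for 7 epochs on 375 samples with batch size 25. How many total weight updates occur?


Iterations per epoch = 375 / 25 = 15
Total updates = iterations_per_epoch * epochs
= 15 * 7
= 105

105


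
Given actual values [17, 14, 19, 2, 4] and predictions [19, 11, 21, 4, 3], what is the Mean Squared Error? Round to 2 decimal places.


Differences: [-2, 3, -2, -2, 1]
Squared errors: [4, 9, 4, 4, 1]
Sum of squared errors = 22
MSE = 22 / 5 = 4.40

4.40


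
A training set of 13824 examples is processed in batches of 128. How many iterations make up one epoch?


Iterations per epoch = dataset_size / batch_size
= 13824 / 128
= 108

108


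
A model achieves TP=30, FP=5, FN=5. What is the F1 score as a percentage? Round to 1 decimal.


Precision = TP / (TP + FP) = 30 / 35 = 0.8571
Recall = TP / (TP + FN) = 30 / 35 = 0.8571
F1 = 2 * P * R / (P + R)
= 2 * 0.8571 * 0.8571 / (0.8571 + 0.8571)
= 1.4694 / 1.7143
= 0.8571
As percentage: 85.7%

85.7


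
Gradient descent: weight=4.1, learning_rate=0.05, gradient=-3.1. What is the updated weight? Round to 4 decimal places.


w_new = w_old - lr * gradient
= 4.1 - 0.05 * -3.1
= 4.1 - (-0.155)
= 4.2550

4.2550


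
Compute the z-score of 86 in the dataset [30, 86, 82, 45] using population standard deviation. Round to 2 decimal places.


Mean = (30 + 86 + 82 + 45) / 4 = 60.75
Variance = sum((x_i - mean)^2) / n = 570.6875
Std = sqrt(570.6875) = 23.8891
Z = (x - mean) / std
= (86 - 60.75) / 23.8891
= 25.25 / 23.8891
= 1.06

1.06


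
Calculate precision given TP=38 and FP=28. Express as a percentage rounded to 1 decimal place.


Precision = TP / (TP + FP) * 100
= 38 / (38 + 28)
= 38 / 66
= 0.5758
= 57.6%

57.6


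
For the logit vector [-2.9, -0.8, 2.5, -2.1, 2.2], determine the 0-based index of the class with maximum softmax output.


Softmax is a monotonic transformation, so it preserves the argmax.
We need to find the index of the maximum logit.
Index 0: -2.9
Index 1: -0.8
Index 2: 2.5
Index 3: -2.1
Index 4: 2.2
Maximum logit = 2.5 at index 2

2


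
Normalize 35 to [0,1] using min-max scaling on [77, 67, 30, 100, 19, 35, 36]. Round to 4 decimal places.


Min = 19, Max = 100
Range = 100 - 19 = 81
Scaled = (x - min) / (max - min)
= (35 - 19) / 81
= 16 / 81
= 0.1975

0.1975


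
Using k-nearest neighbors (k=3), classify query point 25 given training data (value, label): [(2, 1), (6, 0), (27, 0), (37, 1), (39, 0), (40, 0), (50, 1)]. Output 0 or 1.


Distances from query 25:
Point 27 (class 0): distance = 2
Point 37 (class 1): distance = 12
Point 39 (class 0): distance = 14
K=3 nearest neighbors: classes = [0, 1, 0]
Votes for class 1: 1 / 3
Majority vote => class 0

0


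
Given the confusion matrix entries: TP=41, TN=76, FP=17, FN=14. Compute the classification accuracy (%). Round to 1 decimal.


Accuracy = (TP + TN) / (TP + TN + FP + FN) * 100
= (41 + 76) / (41 + 76 + 17 + 14)
= 117 / 148
= 0.7905
= 79.1%

79.1


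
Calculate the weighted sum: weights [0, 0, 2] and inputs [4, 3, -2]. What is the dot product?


Element-wise products:
0 * 4 = 0
0 * 3 = 0
2 * -2 = -4
Sum = 0 + 0 + -4
= -4

-4


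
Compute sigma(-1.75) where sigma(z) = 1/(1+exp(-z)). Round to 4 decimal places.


sigmoid(z) = 1 / (1 + exp(-z))
exp(-(-1.75)) = exp(1.75) = 5.7546
1 + 5.7546 = 6.7546
1 / 6.7546 = 0.1480

0.1480


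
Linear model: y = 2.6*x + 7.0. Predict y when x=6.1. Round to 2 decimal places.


y = 2.6 * 6.1 + (7.0)
= 15.86 + (7.0)
= 22.86

22.86


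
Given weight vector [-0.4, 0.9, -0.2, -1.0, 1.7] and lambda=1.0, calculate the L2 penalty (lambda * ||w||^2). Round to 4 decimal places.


Squaring each weight:
(-0.4)^2 = 0.16
0.9^2 = 0.81
(-0.2)^2 = 0.04
(-1.0)^2 = 1.0
1.7^2 = 2.89
Sum of squares = 4.9
Penalty = 1.0 * 4.9 = 4.9000

4.9000


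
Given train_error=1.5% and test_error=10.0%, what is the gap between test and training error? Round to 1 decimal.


Generalization gap = test_error - train_error
= 10.0 - 1.5
= 8.5%
A moderate gap.

8.5


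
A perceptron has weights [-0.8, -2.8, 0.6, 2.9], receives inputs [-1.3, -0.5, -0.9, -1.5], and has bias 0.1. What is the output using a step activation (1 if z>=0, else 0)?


z = w . x + b
= -0.8*-1.3 + -2.8*-0.5 + 0.6*-0.9 + 2.9*-1.5 + 0.1
= 1.04 + 1.4 + -0.54 + -4.35 + 0.1
= -2.45 + 0.1
= -2.35
Since z = -2.35 < 0, output = 0

0


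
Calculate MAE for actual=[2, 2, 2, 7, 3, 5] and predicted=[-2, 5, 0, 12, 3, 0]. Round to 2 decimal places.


Absolute errors: [4, 3, 2, 5, 0, 5]
Sum of absolute errors = 19
MAE = 19 / 6 = 3.17

3.17


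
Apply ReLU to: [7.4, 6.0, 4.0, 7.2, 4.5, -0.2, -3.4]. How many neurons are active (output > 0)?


ReLU(x) = max(0, x) for each element:
ReLU(7.4) = 7.4
ReLU(6.0) = 6.0
ReLU(4.0) = 4.0
ReLU(7.2) = 7.2
ReLU(4.5) = 4.5
ReLU(-0.2) = 0
ReLU(-3.4) = 0
Active neurons (>0): 5

5


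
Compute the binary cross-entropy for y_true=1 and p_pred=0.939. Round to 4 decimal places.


For y=1: Loss = -log(p)
= -log(0.939)
= -(-0.0629)
= 0.0629

0.0629


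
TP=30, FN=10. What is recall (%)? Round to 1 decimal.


Recall = TP / (TP + FN) * 100
= 30 / (30 + 10)
= 30 / 40
= 0.75
= 75.0%

75.0


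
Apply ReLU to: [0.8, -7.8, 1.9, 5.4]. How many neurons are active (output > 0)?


ReLU(x) = max(0, x) for each element:
ReLU(0.8) = 0.8
ReLU(-7.8) = 0
ReLU(1.9) = 1.9
ReLU(5.4) = 5.4
Active neurons (>0): 3

3


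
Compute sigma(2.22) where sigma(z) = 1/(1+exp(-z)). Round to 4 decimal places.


sigmoid(z) = 1 / (1 + exp(-z))
exp(-(2.22)) = exp(-2.22) = 0.1086
1 + 0.1086 = 1.1086
1 / 1.1086 = 0.9020

0.9020


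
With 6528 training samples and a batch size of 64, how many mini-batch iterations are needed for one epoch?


Iterations per epoch = dataset_size / batch_size
= 6528 / 64
= 102

102


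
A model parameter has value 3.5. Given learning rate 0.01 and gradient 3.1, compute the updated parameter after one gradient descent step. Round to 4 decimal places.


w_new = w_old - lr * gradient
= 3.5 - 0.01 * 3.1
= 3.5 - (0.031)
= 3.4690

3.4690


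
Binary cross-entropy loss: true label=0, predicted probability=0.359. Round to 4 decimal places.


For y=0: Loss = -log(1-p)
= -log(1 - 0.359)
= -log(0.641)
= -(-0.4447)
= 0.4447

0.4447


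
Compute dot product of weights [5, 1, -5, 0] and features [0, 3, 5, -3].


Element-wise products:
5 * 0 = 0
1 * 3 = 3
-5 * 5 = -25
0 * -3 = 0
Sum = 0 + 3 + -25 + 0
= -22

-22


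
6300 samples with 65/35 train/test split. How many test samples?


Train samples = 6300 * 65% = 4095
Test samples = 6300 - 4095
= 2205

2205


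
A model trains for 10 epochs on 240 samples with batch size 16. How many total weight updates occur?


Iterations per epoch = 240 / 16 = 15
Total updates = iterations_per_epoch * epochs
= 15 * 10
= 150

150


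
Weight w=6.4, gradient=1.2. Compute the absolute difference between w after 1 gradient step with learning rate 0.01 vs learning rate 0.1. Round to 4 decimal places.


With lr=0.01: w_new = 6.4 - 0.01 * 1.2 = 6.388
With lr=0.1: w_new = 6.4 - 0.1 * 1.2 = 6.28
Absolute difference = |6.388 - 6.28|
= 0.1080

0.1080


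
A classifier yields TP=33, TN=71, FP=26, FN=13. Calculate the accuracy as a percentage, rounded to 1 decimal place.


Accuracy = (TP + TN) / (TP + TN + FP + FN) * 100
= (33 + 71) / (33 + 71 + 26 + 13)
= 104 / 143
= 0.7273
= 72.7%

72.7


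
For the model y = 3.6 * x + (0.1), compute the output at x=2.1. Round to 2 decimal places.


y = 3.6 * 2.1 + (0.1)
= 7.56 + (0.1)
= 7.66

7.66


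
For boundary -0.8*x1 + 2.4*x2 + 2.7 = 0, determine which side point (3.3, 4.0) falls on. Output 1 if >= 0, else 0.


Compute -0.8 * 3.3 + 2.4 * 4.0 + 2.7
= -2.64 + 9.6 + 2.7
= 9.66
Since 9.66 >= 0, the point is on the positive side.

1


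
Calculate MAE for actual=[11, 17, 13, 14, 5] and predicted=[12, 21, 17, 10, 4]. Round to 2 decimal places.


Absolute errors: [1, 4, 4, 4, 1]
Sum of absolute errors = 14
MAE = 14 / 5 = 2.80

2.80


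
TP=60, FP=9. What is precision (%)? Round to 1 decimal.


Precision = TP / (TP + FP) * 100
= 60 / (60 + 9)
= 60 / 69
= 0.8696
= 87.0%

87.0


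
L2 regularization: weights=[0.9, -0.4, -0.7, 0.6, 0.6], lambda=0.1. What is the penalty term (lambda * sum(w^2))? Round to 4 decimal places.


Squaring each weight:
0.9^2 = 0.81
(-0.4)^2 = 0.16
(-0.7)^2 = 0.49
0.6^2 = 0.36
0.6^2 = 0.36
Sum of squares = 2.18
Penalty = 0.1 * 2.18 = 0.2180

0.2180


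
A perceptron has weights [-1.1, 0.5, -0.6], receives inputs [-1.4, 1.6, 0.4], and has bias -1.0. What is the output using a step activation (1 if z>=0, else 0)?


z = w . x + b
= -1.1*-1.4 + 0.5*1.6 + -0.6*0.4 + -1.0
= 1.54 + 0.8 + -0.24 + -1.0
= 2.1 + -1.0
= 1.1
Since z = 1.1 >= 0, output = 1

1


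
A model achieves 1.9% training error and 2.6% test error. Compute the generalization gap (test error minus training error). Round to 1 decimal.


Generalization gap = test_error - train_error
= 2.6 - 1.9
= 0.7%
A small gap suggests good generalization.

0.7


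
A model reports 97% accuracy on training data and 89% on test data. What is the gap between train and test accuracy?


Gap = train_accuracy - test_accuracy
= 97 - 89
= 8%
This moderate gap may indicate mild overfitting.

8


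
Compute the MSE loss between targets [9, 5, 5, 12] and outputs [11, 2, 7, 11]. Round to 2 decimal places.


Differences: [-2, 3, -2, 1]
Squared errors: [4, 9, 4, 1]
Sum of squared errors = 18
MSE = 18 / 4 = 4.50

4.50


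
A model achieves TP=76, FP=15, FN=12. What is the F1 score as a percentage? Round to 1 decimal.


Precision = TP / (TP + FP) = 76 / 91 = 0.8352
Recall = TP / (TP + FN) = 76 / 88 = 0.8636
F1 = 2 * P * R / (P + R)
= 2 * 0.8352 * 0.8636 / (0.8352 + 0.8636)
= 1.4426 / 1.6988
= 0.8492
As percentage: 84.9%

84.9


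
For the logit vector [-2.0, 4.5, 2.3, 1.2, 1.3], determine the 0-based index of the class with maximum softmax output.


Softmax is a monotonic transformation, so it preserves the argmax.
We need to find the index of the maximum logit.
Index 0: -2.0
Index 1: 4.5
Index 2: 2.3
Index 3: 1.2
Index 4: 1.3
Maximum logit = 4.5 at index 1

1


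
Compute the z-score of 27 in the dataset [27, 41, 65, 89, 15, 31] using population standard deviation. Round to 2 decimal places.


Mean = (27 + 41 + 65 + 89 + 15 + 31) / 6 = 44.6667
Variance = sum((x_i - mean)^2) / n = 628.5556
Std = sqrt(628.5556) = 25.071
Z = (x - mean) / std
= (27 - 44.6667) / 25.071
= -17.6667 / 25.071
= -0.70

-0.70


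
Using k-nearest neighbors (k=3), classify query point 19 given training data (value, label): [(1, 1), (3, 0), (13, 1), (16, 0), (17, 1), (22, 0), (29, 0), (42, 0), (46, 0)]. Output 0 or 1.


Distances from query 19:
Point 17 (class 1): distance = 2
Point 16 (class 0): distance = 3
Point 22 (class 0): distance = 3
K=3 nearest neighbors: classes = [1, 0, 0]
Votes for class 1: 1 / 3
Majority vote => class 0

0


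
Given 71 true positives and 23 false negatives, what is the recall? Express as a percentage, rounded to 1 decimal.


Recall = TP / (TP + FN) * 100
= 71 / (71 + 23)
= 71 / 94
= 0.7553
= 75.5%

75.5


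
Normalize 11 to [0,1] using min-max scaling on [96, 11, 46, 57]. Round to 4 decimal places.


Min = 11, Max = 96
Range = 96 - 11 = 85
Scaled = (x - min) / (max - min)
= (11 - 11) / 85
= 0 / 85
= 0.0000

0.0000


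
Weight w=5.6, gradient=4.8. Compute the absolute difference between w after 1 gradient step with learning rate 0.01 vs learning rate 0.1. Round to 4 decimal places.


With lr=0.01: w_new = 5.6 - 0.01 * 4.8 = 5.552
With lr=0.1: w_new = 5.6 - 0.1 * 4.8 = 5.12
Absolute difference = |5.552 - 5.12|
= 0.4320

0.4320


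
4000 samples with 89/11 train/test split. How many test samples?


Train samples = 4000 * 89% = 3560
Test samples = 4000 - 3560
= 440

440


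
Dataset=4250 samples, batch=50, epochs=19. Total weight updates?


Iterations per epoch = 4250 / 50 = 85
Total updates = iterations_per_epoch * epochs
= 85 * 19
= 1615

1615


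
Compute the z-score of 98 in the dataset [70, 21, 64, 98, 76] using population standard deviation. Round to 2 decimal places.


Mean = (70 + 21 + 64 + 98 + 76) / 5 = 65.8
Variance = sum((x_i - mean)^2) / n = 633.76
Std = sqrt(633.76) = 25.1746
Z = (x - mean) / std
= (98 - 65.8) / 25.1746
= 32.2 / 25.1746
= 1.28

1.28


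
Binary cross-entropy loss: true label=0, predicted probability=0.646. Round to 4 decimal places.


For y=0: Loss = -log(1-p)
= -log(1 - 0.646)
= -log(0.354)
= -(-1.0385)
= 1.0385

1.0385


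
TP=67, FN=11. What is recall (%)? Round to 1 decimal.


Recall = TP / (TP + FN) * 100
= 67 / (67 + 11)
= 67 / 78
= 0.859
= 85.9%

85.9


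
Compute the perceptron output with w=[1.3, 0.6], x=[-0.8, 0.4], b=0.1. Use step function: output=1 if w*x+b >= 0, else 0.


z = w . x + b
= 1.3*-0.8 + 0.6*0.4 + 0.1
= -1.04 + 0.24 + 0.1
= -0.8 + 0.1
= -0.7
Since z = -0.7 < 0, output = 0

0


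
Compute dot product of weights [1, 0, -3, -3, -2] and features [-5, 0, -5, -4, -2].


Element-wise products:
1 * -5 = -5
0 * 0 = 0
-3 * -5 = 15
-3 * -4 = 12
-2 * -2 = 4
Sum = -5 + 0 + 15 + 12 + 4
= 26

26


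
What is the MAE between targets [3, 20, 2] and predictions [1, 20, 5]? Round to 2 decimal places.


Absolute errors: [2, 0, 3]
Sum of absolute errors = 5
MAE = 5 / 3 = 1.67

1.67


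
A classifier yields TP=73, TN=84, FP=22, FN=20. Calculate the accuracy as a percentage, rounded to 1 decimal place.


Accuracy = (TP + TN) / (TP + TN + FP + FN) * 100
= (73 + 84) / (73 + 84 + 22 + 20)
= 157 / 199
= 0.7889
= 78.9%

78.9


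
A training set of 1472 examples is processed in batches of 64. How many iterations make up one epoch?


Iterations per epoch = dataset_size / batch_size
= 1472 / 64
= 23

23


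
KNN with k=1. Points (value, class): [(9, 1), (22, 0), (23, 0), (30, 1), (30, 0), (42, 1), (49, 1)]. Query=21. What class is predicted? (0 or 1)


Distances from query 21:
Point 22 (class 0): distance = 1
K=1 nearest neighbors: classes = [0]
Votes for class 1: 0 / 1
Majority vote => class 0

0


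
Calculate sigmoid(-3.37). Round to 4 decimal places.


sigmoid(z) = 1 / (1 + exp(-z))
exp(-(-3.37)) = exp(3.37) = 29.0785
1 + 29.0785 = 30.0785
1 / 30.0785 = 0.0332

0.0332


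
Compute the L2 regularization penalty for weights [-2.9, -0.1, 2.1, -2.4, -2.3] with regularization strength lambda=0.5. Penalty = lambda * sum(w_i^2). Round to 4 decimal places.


Squaring each weight:
(-2.9)^2 = 8.41
(-0.1)^2 = 0.01
2.1^2 = 4.41
(-2.4)^2 = 5.76
(-2.3)^2 = 5.29
Sum of squares = 23.88
Penalty = 0.5 * 23.88 = 11.9400

11.9400


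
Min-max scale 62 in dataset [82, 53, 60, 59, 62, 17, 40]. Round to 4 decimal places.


Min = 17, Max = 82
Range = 82 - 17 = 65
Scaled = (x - min) / (max - min)
= (62 - 17) / 65
= 45 / 65
= 0.6923

0.6923


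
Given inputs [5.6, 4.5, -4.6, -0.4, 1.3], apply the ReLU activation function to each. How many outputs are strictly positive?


ReLU(x) = max(0, x) for each element:
ReLU(5.6) = 5.6
ReLU(4.5) = 4.5
ReLU(-4.6) = 0
ReLU(-0.4) = 0
ReLU(1.3) = 1.3
Active neurons (>0): 3

3


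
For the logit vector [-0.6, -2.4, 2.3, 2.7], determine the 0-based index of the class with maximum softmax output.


Softmax is a monotonic transformation, so it preserves the argmax.
We need to find the index of the maximum logit.
Index 0: -0.6
Index 1: -2.4
Index 2: 2.3
Index 3: 2.7
Maximum logit = 2.7 at index 3

3


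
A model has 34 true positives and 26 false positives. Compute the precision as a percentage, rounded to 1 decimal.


Precision = TP / (TP + FP) * 100
= 34 / (34 + 26)
= 34 / 60
= 0.5667
= 56.7%

56.7


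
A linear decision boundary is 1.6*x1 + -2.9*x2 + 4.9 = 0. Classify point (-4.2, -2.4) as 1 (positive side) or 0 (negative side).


Compute 1.6 * -4.2 + -2.9 * -2.4 + 4.9
= -6.72 + 6.96 + 4.9
= 5.14
Since 5.14 >= 0, the point is on the positive side.

1


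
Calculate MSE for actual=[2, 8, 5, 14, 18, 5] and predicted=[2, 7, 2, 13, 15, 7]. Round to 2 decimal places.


Differences: [0, 1, 3, 1, 3, -2]
Squared errors: [0, 1, 9, 1, 9, 4]
Sum of squared errors = 24
MSE = 24 / 6 = 4.00

4.00


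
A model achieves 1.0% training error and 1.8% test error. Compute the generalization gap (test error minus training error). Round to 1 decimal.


Generalization gap = test_error - train_error
= 1.8 - 1.0
= 0.8%
A small gap suggests good generalization.

0.8


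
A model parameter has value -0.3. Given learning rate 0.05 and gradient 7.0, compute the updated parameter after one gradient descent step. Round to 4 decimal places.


w_new = w_old - lr * gradient
= -0.3 - 0.05 * 7.0
= -0.3 - (0.35)
= -0.6500

-0.6500


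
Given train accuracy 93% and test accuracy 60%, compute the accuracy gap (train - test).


Gap = train_accuracy - test_accuracy
= 93 - 60
= 33%
This large gap strongly indicates overfitting.

33


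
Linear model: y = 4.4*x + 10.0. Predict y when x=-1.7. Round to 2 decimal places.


y = 4.4 * -1.7 + (10.0)
= -7.48 + (10.0)
= 2.52

2.52


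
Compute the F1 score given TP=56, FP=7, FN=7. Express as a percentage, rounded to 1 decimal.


Precision = TP / (TP + FP) = 56 / 63 = 0.8889
Recall = TP / (TP + FN) = 56 / 63 = 0.8889
F1 = 2 * P * R / (P + R)
= 2 * 0.8889 * 0.8889 / (0.8889 + 0.8889)
= 1.5802 / 1.7778
= 0.8889
As percentage: 88.9%

88.9


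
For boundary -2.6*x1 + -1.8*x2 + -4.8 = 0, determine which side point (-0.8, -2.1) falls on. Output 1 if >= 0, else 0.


Compute -2.6 * -0.8 + -1.8 * -2.1 + -4.8
= 2.08 + 3.78 + -4.8
= 1.06
Since 1.06 >= 0, the point is on the positive side.

1


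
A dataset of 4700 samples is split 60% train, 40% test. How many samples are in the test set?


Train samples = 4700 * 60% = 2820
Test samples = 4700 - 2820
= 1880

1880


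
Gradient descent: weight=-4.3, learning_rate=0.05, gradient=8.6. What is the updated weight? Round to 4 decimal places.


w_new = w_old - lr * gradient
= -4.3 - 0.05 * 8.6
= -4.3 - (0.43)
= -4.7300

-4.7300


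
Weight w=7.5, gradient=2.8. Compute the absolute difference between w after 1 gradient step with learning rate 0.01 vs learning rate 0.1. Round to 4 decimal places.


With lr=0.01: w_new = 7.5 - 0.01 * 2.8 = 7.472
With lr=0.1: w_new = 7.5 - 0.1 * 2.8 = 7.22
Absolute difference = |7.472 - 7.22|
= 0.2520

0.2520


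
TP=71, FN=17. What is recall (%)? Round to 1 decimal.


Recall = TP / (TP + FN) * 100
= 71 / (71 + 17)
= 71 / 88
= 0.8068
= 80.7%

80.7


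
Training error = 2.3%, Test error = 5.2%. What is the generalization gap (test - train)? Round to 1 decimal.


Generalization gap = test_error - train_error
= 5.2 - 2.3
= 2.9%
A moderate gap.

2.9


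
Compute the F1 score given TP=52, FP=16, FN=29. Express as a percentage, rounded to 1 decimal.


Precision = TP / (TP + FP) = 52 / 68 = 0.7647
Recall = TP / (TP + FN) = 52 / 81 = 0.642
F1 = 2 * P * R / (P + R)
= 2 * 0.7647 * 0.642 / (0.7647 + 0.642)
= 0.9818 / 1.4067
= 0.698
As percentage: 69.8%

69.8


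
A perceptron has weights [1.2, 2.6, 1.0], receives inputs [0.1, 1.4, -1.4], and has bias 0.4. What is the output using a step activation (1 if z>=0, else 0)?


z = w . x + b
= 1.2*0.1 + 2.6*1.4 + 1.0*-1.4 + 0.4
= 0.12 + 3.64 + -1.4 + 0.4
= 2.36 + 0.4
= 2.76
Since z = 2.76 >= 0, output = 1

1


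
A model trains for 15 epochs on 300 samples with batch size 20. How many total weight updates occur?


Iterations per epoch = 300 / 20 = 15
Total updates = iterations_per_epoch * epochs
= 15 * 15
= 225

225


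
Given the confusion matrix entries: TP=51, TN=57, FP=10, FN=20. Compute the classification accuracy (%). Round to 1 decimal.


Accuracy = (TP + TN) / (TP + TN + FP + FN) * 100
= (51 + 57) / (51 + 57 + 10 + 20)
= 108 / 138
= 0.7826
= 78.3%

78.3


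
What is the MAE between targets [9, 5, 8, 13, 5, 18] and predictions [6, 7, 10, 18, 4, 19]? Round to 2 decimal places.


Absolute errors: [3, 2, 2, 5, 1, 1]
Sum of absolute errors = 14
MAE = 14 / 6 = 2.33

2.33


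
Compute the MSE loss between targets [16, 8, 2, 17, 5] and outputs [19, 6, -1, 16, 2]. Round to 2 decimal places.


Differences: [-3, 2, 3, 1, 3]
Squared errors: [9, 4, 9, 1, 9]
Sum of squared errors = 32
MSE = 32 / 5 = 6.40

6.40


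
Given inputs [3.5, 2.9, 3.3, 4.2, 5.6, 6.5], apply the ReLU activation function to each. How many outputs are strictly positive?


ReLU(x) = max(0, x) for each element:
ReLU(3.5) = 3.5
ReLU(2.9) = 2.9
ReLU(3.3) = 3.3
ReLU(4.2) = 4.2
ReLU(5.6) = 5.6
ReLU(6.5) = 6.5
Active neurons (>0): 6

6


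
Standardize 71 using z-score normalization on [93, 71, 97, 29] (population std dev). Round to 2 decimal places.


Mean = (93 + 71 + 97 + 29) / 4 = 72.5
Variance = sum((x_i - mean)^2) / n = 728.75
Std = sqrt(728.75) = 26.9954
Z = (x - mean) / std
= (71 - 72.5) / 26.9954
= -1.5 / 26.9954
= -0.06

-0.06


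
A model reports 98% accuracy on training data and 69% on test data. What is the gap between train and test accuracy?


Gap = train_accuracy - test_accuracy
= 98 - 69
= 29%
This large gap strongly indicates overfitting.

29


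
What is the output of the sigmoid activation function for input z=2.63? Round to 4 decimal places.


sigmoid(z) = 1 / (1 + exp(-z))
exp(-(2.63)) = exp(-2.63) = 0.0721
1 + 0.0721 = 1.0721
1 / 1.0721 = 0.9328

0.9328


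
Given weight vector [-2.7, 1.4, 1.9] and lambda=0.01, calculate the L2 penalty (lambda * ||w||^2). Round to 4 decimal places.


Squaring each weight:
(-2.7)^2 = 7.29
1.4^2 = 1.96
1.9^2 = 3.61
Sum of squares = 12.86
Penalty = 0.01 * 12.86 = 0.1286

0.1286
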